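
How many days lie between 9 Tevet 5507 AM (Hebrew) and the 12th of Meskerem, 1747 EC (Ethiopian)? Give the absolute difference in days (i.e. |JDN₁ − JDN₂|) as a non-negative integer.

First date → JDN 2359129; second date → JDN 2361958.
The interval is |2359129 − 2361958| = 2829 days.

2829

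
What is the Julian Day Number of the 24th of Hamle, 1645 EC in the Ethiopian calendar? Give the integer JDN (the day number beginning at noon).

In the Gregorian calendar the same day is 28 July 1653.
JDN 2299161 is 15 October 1582 CE (Gregorian); the target day is +25854 days from there, so JDN = 2325015.

2325015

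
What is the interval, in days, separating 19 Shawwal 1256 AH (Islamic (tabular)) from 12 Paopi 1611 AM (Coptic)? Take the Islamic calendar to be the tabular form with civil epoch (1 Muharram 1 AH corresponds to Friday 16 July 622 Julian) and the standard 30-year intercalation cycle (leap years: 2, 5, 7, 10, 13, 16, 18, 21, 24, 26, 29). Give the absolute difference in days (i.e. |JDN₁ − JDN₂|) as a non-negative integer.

JDN of the first date = 2393454.
JDN of the second date = 2413123.
|2413123 − 2393454| = 19669.

19669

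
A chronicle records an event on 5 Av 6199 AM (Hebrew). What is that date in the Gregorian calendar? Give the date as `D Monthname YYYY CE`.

17 July 2439 CE

Both dates share Julian Day Number 2612084; in the Gregorian calendar that is 17 July 2439 CE.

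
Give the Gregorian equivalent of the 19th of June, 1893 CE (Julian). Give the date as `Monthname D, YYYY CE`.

At this point the Julian calendar is 12 days behind the Gregorian.
19 June 1893 Julian + 12 days → 1 July 1893 Gregorian.

July 1, 1893 CE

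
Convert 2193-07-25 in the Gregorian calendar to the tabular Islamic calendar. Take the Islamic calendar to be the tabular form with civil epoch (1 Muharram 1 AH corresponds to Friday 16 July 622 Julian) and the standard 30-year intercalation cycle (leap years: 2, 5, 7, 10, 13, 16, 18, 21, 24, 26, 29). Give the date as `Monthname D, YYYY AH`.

Julian Day Number of the source date = 2522243.
Converting JDN 2522243 to the tabular Islamic calendar gives 25 Rabi' al-Awwal 1620 AH.

Rabi' al-Awwal 25, 1620 AH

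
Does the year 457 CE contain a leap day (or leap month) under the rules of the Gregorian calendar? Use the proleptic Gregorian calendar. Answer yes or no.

457 is not divisible by 4, so it is a common year.

no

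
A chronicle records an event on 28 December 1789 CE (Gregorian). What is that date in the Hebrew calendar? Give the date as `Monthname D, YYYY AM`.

Tevet 11, 5550 AM

Both dates share Julian Day Number 2374841; in the Hebrew calendar that is 11 Tevet 5550 AM.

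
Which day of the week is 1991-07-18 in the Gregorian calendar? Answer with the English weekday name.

JDN 2448456 mod 7 = 3, and JDN 0 was a Monday, so this is a Thursday.

Thursday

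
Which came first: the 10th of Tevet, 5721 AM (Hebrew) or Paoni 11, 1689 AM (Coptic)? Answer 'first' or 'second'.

first

Converting both to JDN: 2437298 vs 2441852; the smaller is the first.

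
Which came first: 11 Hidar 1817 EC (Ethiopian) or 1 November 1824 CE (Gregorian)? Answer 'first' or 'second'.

second

Converting both to JDN: 2387585 vs 2387567; the smaller is the second.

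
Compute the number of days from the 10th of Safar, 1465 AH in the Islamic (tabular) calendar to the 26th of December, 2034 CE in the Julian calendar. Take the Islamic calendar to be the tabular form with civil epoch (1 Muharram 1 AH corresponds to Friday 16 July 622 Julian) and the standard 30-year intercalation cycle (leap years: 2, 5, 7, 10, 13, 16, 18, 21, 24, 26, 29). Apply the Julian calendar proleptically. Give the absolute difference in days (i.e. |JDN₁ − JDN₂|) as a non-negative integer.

2936

First date → JDN 2467272; second date → JDN 2464336.
The interval is |2467272 − 2464336| = 2936 days.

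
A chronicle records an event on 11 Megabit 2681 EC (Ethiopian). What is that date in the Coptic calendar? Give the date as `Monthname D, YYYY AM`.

Julian Day Number of the source date = 2703281.
Converting JDN 2703281 to the Coptic calendar gives 11 Paremhat 2405 AM.

Paremhat 11, 2405 AM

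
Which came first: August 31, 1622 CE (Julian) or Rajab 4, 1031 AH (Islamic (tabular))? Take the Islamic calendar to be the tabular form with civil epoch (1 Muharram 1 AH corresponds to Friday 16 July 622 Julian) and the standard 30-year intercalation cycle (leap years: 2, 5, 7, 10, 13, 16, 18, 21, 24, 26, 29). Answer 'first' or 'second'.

Converting both to JDN: 2313736 vs 2313618; the smaller is the second.

second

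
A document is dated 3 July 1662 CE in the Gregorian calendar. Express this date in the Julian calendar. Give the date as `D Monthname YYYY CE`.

23 June 1662 CE

For dates in this range the Gregorian date is 10 days ahead of the Julian.
3 July 1662 Gregorian − 10 days → 23 June 1662 Julian.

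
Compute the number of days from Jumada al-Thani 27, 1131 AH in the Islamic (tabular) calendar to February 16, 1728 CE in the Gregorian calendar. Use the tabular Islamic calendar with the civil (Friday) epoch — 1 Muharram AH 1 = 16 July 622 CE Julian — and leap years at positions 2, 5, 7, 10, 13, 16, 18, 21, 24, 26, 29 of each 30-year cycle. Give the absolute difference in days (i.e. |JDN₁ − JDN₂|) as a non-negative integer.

3197

First date → JDN 2349048; second date → JDN 2352245.
The interval is |2349048 − 2352245| = 3197 days.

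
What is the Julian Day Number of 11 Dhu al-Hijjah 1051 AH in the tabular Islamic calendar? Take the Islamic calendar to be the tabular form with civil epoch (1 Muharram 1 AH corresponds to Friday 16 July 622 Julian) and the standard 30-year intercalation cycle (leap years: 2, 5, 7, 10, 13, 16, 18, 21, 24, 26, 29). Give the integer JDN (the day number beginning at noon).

In the Gregorian calendar the same day is 13 March 1642.
JDN 2451545 is 1 January 2000 CE (Gregorian); the target day is −130685 days from there, so JDN = 2320860.

2320860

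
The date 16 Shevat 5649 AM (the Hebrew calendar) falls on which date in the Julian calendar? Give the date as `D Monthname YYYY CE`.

Both dates share Julian Day Number 2411021; in the Julian calendar that is 6 January 1889 CE.

6 January 1889 CE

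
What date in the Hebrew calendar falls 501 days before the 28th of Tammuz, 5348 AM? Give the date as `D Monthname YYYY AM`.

Counting 501 days back from JDN 2301269 reaches JDN 2300768, which is 30 Adar I 5347 AM.

30 Adar I 5347 AM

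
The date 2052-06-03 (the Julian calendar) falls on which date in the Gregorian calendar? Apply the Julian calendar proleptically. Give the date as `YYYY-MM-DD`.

2052-06-16

For dates in this range the Gregorian date is 13 days ahead of the Julian.
3 June 2052 Julian + 13 days → 16 June 2052 Gregorian.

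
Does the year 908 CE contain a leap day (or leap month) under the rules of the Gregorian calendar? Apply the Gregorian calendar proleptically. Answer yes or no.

908 is divisible by 4 and not by 100, so it is a leap year.

yes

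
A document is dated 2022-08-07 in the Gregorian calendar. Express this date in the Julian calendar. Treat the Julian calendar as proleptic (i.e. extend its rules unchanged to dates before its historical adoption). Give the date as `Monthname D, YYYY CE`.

July 25, 2022 CE

For dates in this range the Gregorian date is 13 days ahead of the Julian.
7 August 2022 Gregorian − 13 days → 25 July 2022 Julian.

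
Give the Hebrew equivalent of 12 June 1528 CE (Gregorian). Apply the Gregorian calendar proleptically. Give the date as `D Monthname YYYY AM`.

Both dates share Julian Day Number 2279313; in the Hebrew calendar that is 15 Sivan 5288 AM.

15 Sivan 5288 AM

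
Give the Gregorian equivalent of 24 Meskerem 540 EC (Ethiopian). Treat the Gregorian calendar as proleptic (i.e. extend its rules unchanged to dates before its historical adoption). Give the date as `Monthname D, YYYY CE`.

September 24, 547 CE

Julian Day Number of the source date = 1921114.
Converting JDN 1921114 to the Gregorian calendar gives 24 September 547 CE.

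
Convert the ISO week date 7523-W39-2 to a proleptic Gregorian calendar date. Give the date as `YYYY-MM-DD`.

ISO week 1 of 7523 is the week containing the first Thursday of 7523.
Week 39, day 2 (Tuesday) lands on 7523-09-25.

7523-09-25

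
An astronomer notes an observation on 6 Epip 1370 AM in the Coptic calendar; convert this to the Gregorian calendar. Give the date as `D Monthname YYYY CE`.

10 July 1654 CE

Julian Day Number of the source date = 2325362.
Converting JDN 2325362 to the Gregorian calendar gives 10 July 1654 CE.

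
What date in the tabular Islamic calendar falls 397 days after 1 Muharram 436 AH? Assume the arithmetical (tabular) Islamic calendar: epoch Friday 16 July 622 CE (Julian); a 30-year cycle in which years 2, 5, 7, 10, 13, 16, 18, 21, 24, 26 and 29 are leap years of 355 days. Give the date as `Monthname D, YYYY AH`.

Counting 397 days forward from JDN 2102589 reaches JDN 2102986, which is Safar 13, 437 AH.

Safar 13, 437 AH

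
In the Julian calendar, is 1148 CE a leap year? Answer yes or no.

1148 mod 4 = 0, so it is a leap year in the Julian calendar.

yes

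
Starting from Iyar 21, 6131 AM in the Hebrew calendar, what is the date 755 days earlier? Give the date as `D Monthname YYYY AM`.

5 Nisan 6129 AM

JDN of Iyar 21, 6131 AM = 2587176.
2587176 − 755 = 2586421.
JDN 2586421 in the Hebrew calendar is 5 Nisan 6129 AM.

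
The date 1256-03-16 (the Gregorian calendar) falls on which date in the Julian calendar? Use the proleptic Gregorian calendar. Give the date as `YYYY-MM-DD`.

1256-03-09

The Julian–Gregorian offset here is 7 days (Julian trailing).
16 March 1256 Gregorian − 7 days → 9 March 1256 Julian.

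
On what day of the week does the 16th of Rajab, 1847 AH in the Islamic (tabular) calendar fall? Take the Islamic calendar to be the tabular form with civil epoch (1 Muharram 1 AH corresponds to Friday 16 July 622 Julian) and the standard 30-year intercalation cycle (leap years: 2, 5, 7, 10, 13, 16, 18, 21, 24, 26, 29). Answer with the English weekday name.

Friday

In the Gregorian calendar this is 7 February 2414 (JDN 2602793).
2602793 ≡ 4 (mod 7); counting from Monday = 0 gives Friday.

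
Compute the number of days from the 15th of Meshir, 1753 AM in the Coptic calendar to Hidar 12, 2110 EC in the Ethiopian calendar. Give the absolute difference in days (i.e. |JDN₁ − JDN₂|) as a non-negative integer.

First date → JDN 2465112; second date → JDN 2494604.
The interval is |2465112 − 2494604| = 29492 days.

29492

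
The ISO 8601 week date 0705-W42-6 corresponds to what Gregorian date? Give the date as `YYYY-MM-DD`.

ISO week 1 of 705 is the week containing the first Thursday of 705.
Week 42, day 6 (Saturday) lands on 0705-10-21.

0705-10-21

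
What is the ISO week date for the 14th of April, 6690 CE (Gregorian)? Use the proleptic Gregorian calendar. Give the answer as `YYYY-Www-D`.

The weekday is Monday (ISO weekday 1).
That Monday belongs to ISO week 16 of ISO year 6690.

6690-W16-1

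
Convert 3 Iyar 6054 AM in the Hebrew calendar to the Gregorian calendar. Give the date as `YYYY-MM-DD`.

Both dates share Julian Day Number 2559046; in the Gregorian calendar that is 30 April 2294 CE.

2294-04-30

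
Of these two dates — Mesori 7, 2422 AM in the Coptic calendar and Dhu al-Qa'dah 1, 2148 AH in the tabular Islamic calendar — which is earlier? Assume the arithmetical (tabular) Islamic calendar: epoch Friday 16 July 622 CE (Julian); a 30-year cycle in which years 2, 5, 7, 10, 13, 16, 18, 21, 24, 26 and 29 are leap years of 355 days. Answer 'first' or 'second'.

The two dates have Julian Day Numbers 2709636 and 2709560 respectively.
Since 2709560 < 2709636, the second date comes first.

second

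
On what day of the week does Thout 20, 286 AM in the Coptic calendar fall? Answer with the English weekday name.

Tuesday

This is JDN 1929145 (19 September 569 Gregorian).
Since JDN mod 7 = 1 (0 = Monday), the day is Tuesday.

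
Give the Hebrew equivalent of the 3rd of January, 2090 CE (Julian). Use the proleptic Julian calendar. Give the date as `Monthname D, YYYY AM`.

Shevat 15, 5850 AM

Both dates share Julian Day Number 2484433; in the Hebrew calendar that is 15 Shevat 5850 AM.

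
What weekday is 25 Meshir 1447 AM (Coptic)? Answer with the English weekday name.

Equivalently 2 March 1731 Gregorian, JDN 2353355.
2353355 ≡ 4 (mod 7); counting from Monday = 0 gives Friday.

Friday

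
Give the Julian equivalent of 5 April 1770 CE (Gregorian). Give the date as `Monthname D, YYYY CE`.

March 25, 1770 CE

The Julian–Gregorian offset here is 11 days (Julian trailing).
5 April 1770 Gregorian − 11 days → 25 March 1770 Julian.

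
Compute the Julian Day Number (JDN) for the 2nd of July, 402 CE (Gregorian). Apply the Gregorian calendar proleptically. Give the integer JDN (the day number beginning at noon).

JDN 2299161 is 15 October 1582 CE (Gregorian); the target day is −431091 days from there, so JDN = 1868070.

1868070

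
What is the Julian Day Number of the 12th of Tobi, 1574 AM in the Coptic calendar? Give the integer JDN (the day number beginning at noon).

Equivalently 19 January 1858 (Gregorian).
JDN 2299161 is 15 October 1582 CE (Gregorian); the target day is +100538 days from there, so JDN = 2399699.

2399699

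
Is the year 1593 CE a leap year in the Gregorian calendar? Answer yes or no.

1593 is not divisible by 4, so it is a common year.

no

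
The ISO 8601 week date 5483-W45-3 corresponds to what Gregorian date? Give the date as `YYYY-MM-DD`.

ISO week 1 of 5483 is the week containing the first Thursday of 5483.
Week 45, day 3 (Wednesday) lands on 5483-11-07.

5483-11-07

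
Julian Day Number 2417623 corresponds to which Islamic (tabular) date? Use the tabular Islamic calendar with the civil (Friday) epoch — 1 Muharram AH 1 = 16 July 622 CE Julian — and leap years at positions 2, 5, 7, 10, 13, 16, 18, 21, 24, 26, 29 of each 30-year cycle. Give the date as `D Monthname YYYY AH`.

3 Muharram 1325 AH

The Gregorian equivalent of JDN 2417623 is 16 February 1907.
In the tabular Islamic calendar that day is 3 Muharram 1325 AH.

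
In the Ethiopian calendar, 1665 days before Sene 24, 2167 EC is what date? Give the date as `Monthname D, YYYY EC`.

Hidar 30, 2163 EC

JDN of Sene 24, 2167 EC = 2515645.
2515645 − 1665 = 2513980.
JDN 2513980 in the Ethiopian calendar is Hidar 30, 2163 EC.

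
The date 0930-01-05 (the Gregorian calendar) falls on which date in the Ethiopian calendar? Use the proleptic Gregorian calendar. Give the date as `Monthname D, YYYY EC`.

Both dates share Julian Day Number 2060740; in the Ethiopian calendar that is 5 Tir 922 EC.

Tir 5, 922 EC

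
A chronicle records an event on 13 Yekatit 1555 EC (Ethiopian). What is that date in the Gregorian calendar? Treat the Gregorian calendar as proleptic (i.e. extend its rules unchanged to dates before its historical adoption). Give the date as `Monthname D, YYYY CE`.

February 17, 1563 CE

Julian Day Number of the source date = 2291981.
Converting JDN 2291981 to the Gregorian calendar gives 17 February 1563 CE.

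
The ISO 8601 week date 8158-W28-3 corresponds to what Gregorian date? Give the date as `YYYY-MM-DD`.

8158-07-12

ISO week 1 of 8158 is the week containing the first Thursday of 8158.
Week 28, day 3 (Wednesday) lands on 8158-07-12.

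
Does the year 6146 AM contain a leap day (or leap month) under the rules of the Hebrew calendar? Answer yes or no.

Hebrew year 6146 is year 9 of its 19-year Metonic cycle; leap years are at positions 3, 6, 8, 11, 14, 17, 19, so it is a common year (12 months).

no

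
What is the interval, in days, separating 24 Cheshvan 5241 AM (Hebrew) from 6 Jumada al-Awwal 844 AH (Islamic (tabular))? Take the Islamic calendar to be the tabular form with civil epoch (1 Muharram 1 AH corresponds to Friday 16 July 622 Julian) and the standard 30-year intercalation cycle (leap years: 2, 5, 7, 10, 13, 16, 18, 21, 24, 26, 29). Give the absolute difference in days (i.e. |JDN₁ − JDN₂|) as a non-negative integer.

14635

First date → JDN 2261929; second date → JDN 2247294.
The interval is |2261929 − 2247294| = 14635 days.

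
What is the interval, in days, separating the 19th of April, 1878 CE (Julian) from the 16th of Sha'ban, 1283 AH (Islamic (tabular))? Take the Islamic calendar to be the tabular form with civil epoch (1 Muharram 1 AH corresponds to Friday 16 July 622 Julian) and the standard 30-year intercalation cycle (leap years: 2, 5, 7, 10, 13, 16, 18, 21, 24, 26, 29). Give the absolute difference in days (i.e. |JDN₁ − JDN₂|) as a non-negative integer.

4146

JDN of the first date = 2407106.
JDN of the second date = 2402960.
|2402960 − 2407106| = 4146.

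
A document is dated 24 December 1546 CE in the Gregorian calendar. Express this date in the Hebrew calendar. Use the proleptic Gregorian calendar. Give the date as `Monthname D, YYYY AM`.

Tevet 21, 5307 AM

Both dates share Julian Day Number 2286082; in the Hebrew calendar that is 21 Tevet 5307 AM.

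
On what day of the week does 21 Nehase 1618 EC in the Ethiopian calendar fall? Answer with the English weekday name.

Monday

In the Gregorian calendar this is 24 August 1626 (JDN 2315180).
JDN 2315180 mod 7 = 0, and JDN 0 was a Monday, so this is a Monday.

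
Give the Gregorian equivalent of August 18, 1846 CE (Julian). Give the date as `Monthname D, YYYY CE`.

The Julian–Gregorian offset here is 12 days (Julian trailing).
18 August 1846 Julian + 12 days → 30 August 1846 Gregorian.

August 30, 1846 CE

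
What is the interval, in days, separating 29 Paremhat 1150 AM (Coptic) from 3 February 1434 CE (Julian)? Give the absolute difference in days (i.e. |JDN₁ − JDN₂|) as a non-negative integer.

50

First date → JDN 2244910; second date → JDN 2244860.
The interval is |2244910 − 2244860| = 50 days.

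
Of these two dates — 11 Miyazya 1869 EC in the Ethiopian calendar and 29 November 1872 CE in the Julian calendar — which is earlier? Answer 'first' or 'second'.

second

The two dates have Julian Day Numbers 2406728 and 2405139 respectively.
Since 2405139 < 2406728, the second date comes first.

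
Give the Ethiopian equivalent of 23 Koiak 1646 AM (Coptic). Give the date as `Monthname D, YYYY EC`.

Tahsas 23, 1922 EC

Julian Day Number of the source date = 2425978.
Converting JDN 2425978 to the Ethiopian calendar gives 23 Tahsas 1922 EC.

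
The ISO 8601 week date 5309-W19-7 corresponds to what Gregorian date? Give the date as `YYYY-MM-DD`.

5309-05-12

ISO week 1 of 5309 is the week containing the first Thursday of 5309.
Week 19, day 7 (Sunday) lands on 5309-05-12.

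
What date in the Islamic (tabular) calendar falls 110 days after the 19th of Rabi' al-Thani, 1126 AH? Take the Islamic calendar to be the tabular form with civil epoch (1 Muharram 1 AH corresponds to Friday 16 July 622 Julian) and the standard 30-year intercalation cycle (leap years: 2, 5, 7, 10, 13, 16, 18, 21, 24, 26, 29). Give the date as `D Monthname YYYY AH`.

11 Sha'ban 1126 AH

JDN of the 19th of Rabi' al-Thani, 1126 AH = 2347209.
2347209 + 110 = 2347319.
JDN 2347319 in the tabular Islamic calendar is 11 Sha'ban 1126 AH.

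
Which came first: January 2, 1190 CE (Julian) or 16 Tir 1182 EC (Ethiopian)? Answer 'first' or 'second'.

The two dates have Julian Day Numbers 2155707 and 2155716 respectively.
Since 2155707 < 2155716, the first date comes first.

first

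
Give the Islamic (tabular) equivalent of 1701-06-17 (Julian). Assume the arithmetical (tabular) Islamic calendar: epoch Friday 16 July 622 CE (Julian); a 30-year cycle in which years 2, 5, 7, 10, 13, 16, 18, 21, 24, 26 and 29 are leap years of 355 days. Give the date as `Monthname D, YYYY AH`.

Muharram 21, 1113 AH

Julian Day Number of the source date = 2342516.
Converting JDN 2342516 to the tabular Islamic calendar gives 21 Muharram 1113 AH.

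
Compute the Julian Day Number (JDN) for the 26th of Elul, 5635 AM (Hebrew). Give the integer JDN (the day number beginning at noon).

Equivalently 26 September 1875 (Gregorian).
JDN 2451545 is 1 January 2000 CE (Gregorian); the target day is −45387 days from there, so JDN = 2406158.

2406158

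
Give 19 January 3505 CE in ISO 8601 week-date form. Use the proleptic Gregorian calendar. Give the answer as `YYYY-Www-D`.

The weekday is Thursday (ISO weekday 4).
That Thursday belongs to ISO week 3 of ISO year 3505.

3505-W03-4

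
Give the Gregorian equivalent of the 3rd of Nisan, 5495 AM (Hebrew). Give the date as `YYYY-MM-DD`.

1735-03-26

Both dates share Julian Day Number 2354840; in the Gregorian calendar that is 26 March 1735 CE.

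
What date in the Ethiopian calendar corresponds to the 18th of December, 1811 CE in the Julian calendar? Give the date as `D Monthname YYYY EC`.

Julian Day Number of the source date = 2382877.
Converting JDN 2382877 to the Ethiopian calendar gives 21 Tahsas 1804 EC.

21 Tahsas 1804 EC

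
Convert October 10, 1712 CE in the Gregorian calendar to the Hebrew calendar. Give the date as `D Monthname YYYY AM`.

10 Tishrei 5473 AM

Both dates share Julian Day Number 2346638; in the Hebrew calendar that is 10 Tishrei 5473 AM.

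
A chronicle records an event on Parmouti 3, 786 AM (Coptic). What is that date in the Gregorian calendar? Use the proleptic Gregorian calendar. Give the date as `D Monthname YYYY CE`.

Both dates share Julian Day Number 2111963; in the Gregorian calendar that is 4 April 1070 CE.

4 April 1070 CE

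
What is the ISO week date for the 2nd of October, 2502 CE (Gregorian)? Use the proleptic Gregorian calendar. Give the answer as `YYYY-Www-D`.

2502-W40-1

The weekday is Monday (ISO weekday 1).
That Monday belongs to ISO week 40 of ISO year 2502.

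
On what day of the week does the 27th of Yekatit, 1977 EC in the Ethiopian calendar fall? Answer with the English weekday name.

Equivalently 6 March 1985 Gregorian, JDN 2446131.
Since JDN mod 7 = 2 (0 = Monday), the day is Wednesday.

Wednesday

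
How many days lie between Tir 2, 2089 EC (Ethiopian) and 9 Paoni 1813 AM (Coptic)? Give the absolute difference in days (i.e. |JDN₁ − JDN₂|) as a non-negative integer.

JDN of the first date = 2486984.
JDN of the second date = 2487141.
|2487141 − 2486984| = 157.

157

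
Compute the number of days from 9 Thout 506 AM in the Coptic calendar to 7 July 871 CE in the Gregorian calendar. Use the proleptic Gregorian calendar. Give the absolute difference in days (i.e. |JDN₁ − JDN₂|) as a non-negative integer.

First date → JDN 2009489; second date → JDN 2039374.
The interval is |2009489 − 2039374| = 29885 days.

29885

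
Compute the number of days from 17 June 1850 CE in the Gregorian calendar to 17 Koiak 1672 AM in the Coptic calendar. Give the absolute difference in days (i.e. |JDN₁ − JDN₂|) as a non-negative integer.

First date → JDN 2396926; second date → JDN 2435469.
The interval is |2396926 − 2435469| = 38543 days.

38543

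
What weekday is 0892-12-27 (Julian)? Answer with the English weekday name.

Equivalently 31 December 892 Gregorian, JDN 2047222.
Since JDN mod 7 = 2 (0 = Monday), the day is Wednesday.

Wednesday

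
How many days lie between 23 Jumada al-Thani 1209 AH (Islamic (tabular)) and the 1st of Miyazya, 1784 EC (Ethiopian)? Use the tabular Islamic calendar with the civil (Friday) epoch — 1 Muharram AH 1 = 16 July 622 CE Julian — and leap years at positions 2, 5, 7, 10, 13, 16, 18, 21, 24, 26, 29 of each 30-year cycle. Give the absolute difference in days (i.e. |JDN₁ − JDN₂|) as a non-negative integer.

1013

JDN of the first date = 2376685.
JDN of the second date = 2375672.
|2375672 − 2376685| = 1013.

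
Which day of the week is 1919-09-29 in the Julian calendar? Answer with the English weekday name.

This is JDN 2422244 (12 October 1919 Gregorian).
JDN 2422244 mod 7 = 6, and JDN 0 was a Monday, so this is a Sunday.

Sunday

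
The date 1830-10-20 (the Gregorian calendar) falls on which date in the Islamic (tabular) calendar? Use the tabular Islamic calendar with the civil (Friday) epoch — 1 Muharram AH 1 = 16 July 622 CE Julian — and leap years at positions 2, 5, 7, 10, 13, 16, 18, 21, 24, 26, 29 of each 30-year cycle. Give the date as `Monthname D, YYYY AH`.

Jumada al-Awwal 3, 1246 AH

Julian Day Number of the source date = 2389746.
Converting JDN 2389746 to the tabular Islamic calendar gives 3 Jumada al-Awwal 1246 AH.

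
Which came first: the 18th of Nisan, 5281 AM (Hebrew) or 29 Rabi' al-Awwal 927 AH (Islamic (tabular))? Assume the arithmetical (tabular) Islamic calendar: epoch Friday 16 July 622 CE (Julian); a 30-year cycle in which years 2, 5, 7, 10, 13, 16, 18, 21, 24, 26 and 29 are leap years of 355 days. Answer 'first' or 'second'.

second

First date → JDN 2276688; second date → JDN 2276671.
JDN 2276671 < JDN 2276688, so the second date is earlier.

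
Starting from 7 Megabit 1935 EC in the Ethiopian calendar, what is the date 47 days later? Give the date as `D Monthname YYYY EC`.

Counting 47 days forward from JDN 2430800 reaches JDN 2430847, which is 24 Miyazya 1935 EC.

24 Miyazya 1935 EC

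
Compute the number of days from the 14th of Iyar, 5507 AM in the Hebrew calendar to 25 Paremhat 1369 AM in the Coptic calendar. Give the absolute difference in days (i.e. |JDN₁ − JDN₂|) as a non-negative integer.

First date → JDN 2359252; second date → JDN 2324896.
The interval is |2359252 − 2324896| = 34356 days.

34356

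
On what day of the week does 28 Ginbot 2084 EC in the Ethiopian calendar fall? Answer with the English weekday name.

Thursday

In the Gregorian calendar this is 5 June 2092 (JDN 2485304).
Since JDN mod 7 = 3 (0 = Monday), the day is Thursday.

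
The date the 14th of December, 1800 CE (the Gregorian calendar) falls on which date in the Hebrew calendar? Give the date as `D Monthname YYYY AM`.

Both dates share Julian Day Number 2378844; in the Hebrew calendar that is 27 Kislev 5561 AM.

27 Kislev 5561 AM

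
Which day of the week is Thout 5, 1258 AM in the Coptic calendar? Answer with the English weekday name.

Friday

In the proleptic Gregorian calendar this is 12 September 1541 (JDN 2284153).
JDN 2284153 mod 7 = 4, and JDN 0 was a Monday, so this is a Friday.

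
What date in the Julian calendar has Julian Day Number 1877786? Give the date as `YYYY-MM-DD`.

JDN 1877786 is 6 February 429 in the proleptic Gregorian calendar.
In the Julian calendar that day is 0429-02-05.

0429-02-05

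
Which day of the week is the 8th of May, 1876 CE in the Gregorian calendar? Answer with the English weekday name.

Monday

Since JDN mod 7 = 0 (0 = Monday), the day is Monday.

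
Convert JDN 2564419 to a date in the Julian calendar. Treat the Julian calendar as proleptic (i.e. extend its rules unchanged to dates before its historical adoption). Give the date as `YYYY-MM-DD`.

The Gregorian equivalent of JDN 2564419 is 15 January 2309.
In the Julian calendar that day is 2308-12-30.

2308-12-30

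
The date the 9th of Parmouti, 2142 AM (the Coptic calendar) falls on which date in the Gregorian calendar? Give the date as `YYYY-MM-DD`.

Both dates share Julian Day Number 2607248; in the Gregorian calendar that is 20 April 2426 CE.

2426-04-20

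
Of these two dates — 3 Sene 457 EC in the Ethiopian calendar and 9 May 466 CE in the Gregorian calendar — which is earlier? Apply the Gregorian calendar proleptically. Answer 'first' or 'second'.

first

The two dates have Julian Day Numbers 1891047 and 1891392 respectively.
Since 1891047 < 1891392, the first date comes first.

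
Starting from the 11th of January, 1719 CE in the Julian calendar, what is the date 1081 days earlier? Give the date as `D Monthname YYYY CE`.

Counting 1081 days back from JDN 2348933 reaches JDN 2347852, which is 26 January 1716 CE.

26 January 1716 CE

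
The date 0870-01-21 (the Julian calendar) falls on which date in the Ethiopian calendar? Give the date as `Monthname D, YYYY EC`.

Both dates share Julian Day Number 2038846; in the Ethiopian calendar that is 26 Tir 862 EC.

Tir 26, 862 EC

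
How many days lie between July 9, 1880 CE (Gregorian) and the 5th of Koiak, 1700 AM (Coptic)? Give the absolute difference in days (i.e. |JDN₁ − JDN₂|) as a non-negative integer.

37778

First date → JDN 2407906; second date → JDN 2445684.
The interval is |2407906 − 2445684| = 37778 days.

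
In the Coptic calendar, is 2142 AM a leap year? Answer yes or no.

2142 mod 4 = 2; in the Coptic calendar a year is leap when year mod 4 = 3, so it is a common year.

no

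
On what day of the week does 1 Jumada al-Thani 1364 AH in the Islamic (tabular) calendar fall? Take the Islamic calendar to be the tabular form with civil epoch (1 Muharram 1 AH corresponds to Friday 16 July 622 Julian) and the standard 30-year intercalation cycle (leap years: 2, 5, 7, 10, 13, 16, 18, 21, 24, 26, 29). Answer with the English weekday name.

In the Gregorian calendar this is 14 May 1945 (JDN 2431590).
JDN 2431590 mod 7 = 0, and JDN 0 was a Monday, so this is a Monday.

Monday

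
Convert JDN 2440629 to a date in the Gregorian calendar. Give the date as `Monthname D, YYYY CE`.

February 11, 1970 CE

JDN 2451545 is 1 Jan 2000; 2440629 is −10916 days from there.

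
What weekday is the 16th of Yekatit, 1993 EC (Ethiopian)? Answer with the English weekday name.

Equivalently 23 February 2001 Gregorian, JDN 2451964.
JDN 2451964 mod 7 = 4, and JDN 0 was a Monday, so this is a Friday.

Friday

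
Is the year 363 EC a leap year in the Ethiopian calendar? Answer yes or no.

yes

363 mod 4 = 3; in the Ethiopian calendar a year is leap when year mod 4 = 3, so it is a leap year.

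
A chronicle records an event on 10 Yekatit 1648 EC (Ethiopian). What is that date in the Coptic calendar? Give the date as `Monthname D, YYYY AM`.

Meshir 10, 1372 AM

Julian Day Number of the source date = 2325947.
Converting JDN 2325947 to the Coptic calendar gives 10 Meshir 1372 AM.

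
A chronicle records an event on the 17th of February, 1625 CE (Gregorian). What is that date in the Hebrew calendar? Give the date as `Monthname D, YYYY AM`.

Both dates share Julian Day Number 2314627; in the Hebrew calendar that is 10 Adar I 5385 AM.

Adar I 10, 5385 AM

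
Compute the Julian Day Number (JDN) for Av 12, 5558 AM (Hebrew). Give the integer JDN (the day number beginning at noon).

In the Gregorian calendar the same day is 25 July 1798.
JDN 2400001 is 17 November 1858 CE (Gregorian), MJD 0; the target day is −22029 days from there, so JDN = 2377972.

2377972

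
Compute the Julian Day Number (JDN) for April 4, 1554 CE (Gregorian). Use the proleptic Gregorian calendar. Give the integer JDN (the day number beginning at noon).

2288740

JDN 2299161 is 15 October 1582 CE (Gregorian); the target day is −10421 days from there, so JDN = 2288740.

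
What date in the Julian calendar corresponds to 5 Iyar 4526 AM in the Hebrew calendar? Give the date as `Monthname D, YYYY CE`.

April 19, 766 CE

Julian Day Number of the source date = 2000948.
Converting JDN 2000948 to the Julian calendar gives 19 April 766 CE.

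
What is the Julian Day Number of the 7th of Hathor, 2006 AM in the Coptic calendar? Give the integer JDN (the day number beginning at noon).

Equivalently 18 November 2289 (Gregorian).
JDN 2400001 is 17 November 1858 CE (Gregorian), MJD 0; the target day is +157421 days from there, so JDN = 2557422.

2557422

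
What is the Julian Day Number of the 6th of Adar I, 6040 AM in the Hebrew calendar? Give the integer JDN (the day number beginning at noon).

2553850

Equivalently 7 February 2280 (Gregorian).
JDN 2400001 is 17 November 1858 CE (Gregorian), MJD 0; the target day is +153849 days from there, so JDN = 2553850.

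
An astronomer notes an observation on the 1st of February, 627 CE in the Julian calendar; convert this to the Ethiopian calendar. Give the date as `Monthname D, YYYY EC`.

Julian Day Number of the source date = 1950101.
Converting JDN 1950101 to the Ethiopian calendar gives 7 Yekatit 619 EC.

Yekatit 7, 619 EC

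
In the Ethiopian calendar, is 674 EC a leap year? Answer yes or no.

no

674 mod 4 = 2; in the Ethiopian calendar a year is leap when year mod 4 = 3, so it is a common year.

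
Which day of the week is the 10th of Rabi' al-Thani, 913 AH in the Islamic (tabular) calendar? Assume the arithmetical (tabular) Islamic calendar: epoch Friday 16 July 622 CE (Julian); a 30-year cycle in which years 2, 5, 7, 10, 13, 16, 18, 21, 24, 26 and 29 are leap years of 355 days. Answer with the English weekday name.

Thursday

Equivalently 29 August 1507 Gregorian, JDN 2271720.
JDN 2271720 mod 7 = 3, and JDN 0 was a Monday, so this is a Thursday.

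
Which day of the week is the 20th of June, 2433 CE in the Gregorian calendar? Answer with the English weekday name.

JDN 2609866 mod 7 = 0, and JDN 0 was a Monday, so this is a Monday.

Monday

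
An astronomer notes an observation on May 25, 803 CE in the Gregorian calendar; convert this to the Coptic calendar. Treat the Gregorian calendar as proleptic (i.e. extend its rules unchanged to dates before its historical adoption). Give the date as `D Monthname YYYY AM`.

Both dates share Julian Day Number 2014494; in the Coptic calendar that is 26 Pashons 519 AM.

26 Pashons 519 AM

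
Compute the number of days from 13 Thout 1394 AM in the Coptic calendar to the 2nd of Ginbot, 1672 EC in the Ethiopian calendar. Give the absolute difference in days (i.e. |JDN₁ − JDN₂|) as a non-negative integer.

JDN of the first date = 2333835.
JDN of the second date = 2334795.
|2334795 − 2333835| = 960.

960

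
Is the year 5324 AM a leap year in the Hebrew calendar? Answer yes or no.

Hebrew year 5324 is year 4 of its 19-year Metonic cycle; leap years are at positions 3, 6, 8, 11, 14, 17, 19, so it is a common year (12 months).

no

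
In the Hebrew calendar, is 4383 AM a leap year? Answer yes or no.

Hebrew year 4383 is year 13 of its 19-year Metonic cycle; leap years are at positions 3, 6, 8, 11, 14, 17, 19, so it is a common year (12 months).

no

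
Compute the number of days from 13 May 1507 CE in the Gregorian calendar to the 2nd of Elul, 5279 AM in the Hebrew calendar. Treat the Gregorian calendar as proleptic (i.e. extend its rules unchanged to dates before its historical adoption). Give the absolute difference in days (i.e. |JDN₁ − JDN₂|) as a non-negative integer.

First date → JDN 2271612; second date → JDN 2276083.
The interval is |2271612 − 2276083| = 4471 days.

4471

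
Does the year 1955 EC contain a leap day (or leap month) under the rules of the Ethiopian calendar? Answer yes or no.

yes

1955 mod 4 = 3; in the Ethiopian calendar a year is leap when year mod 4 = 3, so it is a leap year.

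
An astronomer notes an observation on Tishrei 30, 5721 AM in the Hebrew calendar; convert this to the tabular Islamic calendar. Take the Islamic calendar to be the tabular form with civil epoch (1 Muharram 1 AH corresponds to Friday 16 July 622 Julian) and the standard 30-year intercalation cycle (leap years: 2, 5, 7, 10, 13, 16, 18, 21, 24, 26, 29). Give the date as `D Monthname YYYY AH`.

29 Rabi' al-Thani 1380 AH

The source date corresponds to 21 October 1960 in the Gregorian calendar (JDN 2437229).
That day falls on 29 Rabi' al-Thani 1380 AH in the tabular Islamic calendar.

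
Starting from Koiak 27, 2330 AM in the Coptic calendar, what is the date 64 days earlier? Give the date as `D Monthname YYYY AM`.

23 Paopi 2330 AM

Counting 64 days back from JDN 2675813 reaches JDN 2675749, which is 23 Paopi 2330 AM.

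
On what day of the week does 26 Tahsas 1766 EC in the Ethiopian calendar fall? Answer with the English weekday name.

Sunday

This is JDN 2369002 (2 January 1774 Gregorian).
JDN 2369002 mod 7 = 6, and JDN 0 was a Monday, so this is a Sunday.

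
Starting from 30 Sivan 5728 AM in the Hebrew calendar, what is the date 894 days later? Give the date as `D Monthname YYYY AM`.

Counting 894 days forward from JDN 2440034 reaches JDN 2440928, which is 9 Kislev 5731 AM.

9 Kislev 5731 AM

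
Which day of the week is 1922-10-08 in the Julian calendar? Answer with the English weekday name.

Saturday

This is JDN 2423349 (21 October 1922 Gregorian).
Since JDN mod 7 = 5 (0 = Monday), the day is Saturday.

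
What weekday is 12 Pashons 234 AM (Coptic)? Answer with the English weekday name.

This is JDN 1910384 (9 May 518 Gregorian).
Since JDN mod 7 = 0 (0 = Monday), the day is Monday.

Monday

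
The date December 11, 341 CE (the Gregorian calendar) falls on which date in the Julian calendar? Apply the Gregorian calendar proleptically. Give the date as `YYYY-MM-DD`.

The Julian–Gregorian offset here is 1 day (Julian trailing).
11 December 341 Gregorian − 1 day → 10 December 341 Julian.

0341-12-10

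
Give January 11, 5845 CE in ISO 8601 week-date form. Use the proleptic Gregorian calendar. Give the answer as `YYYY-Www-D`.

5845-W02-6

The weekday is Saturday (ISO weekday 6).
That Saturday belongs to ISO week 2 of ISO year 5845.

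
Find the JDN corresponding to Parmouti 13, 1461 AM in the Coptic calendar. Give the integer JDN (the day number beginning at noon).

2358517

In the Gregorian calendar the same day is 19 April 1745.
JDN 2451545 is 1 January 2000 CE (Gregorian); the target day is −93028 days from there, so JDN = 2358517.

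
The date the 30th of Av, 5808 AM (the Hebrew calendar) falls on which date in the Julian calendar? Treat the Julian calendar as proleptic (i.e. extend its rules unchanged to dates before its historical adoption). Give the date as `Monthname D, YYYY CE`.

July 27, 2048 CE

The source date corresponds to 9 August 2048 in the Gregorian calendar (JDN 2469298).
That day falls on 27 July 2048 CE in the Julian calendar.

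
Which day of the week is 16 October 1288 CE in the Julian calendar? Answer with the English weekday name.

Saturday

In the proleptic Gregorian calendar this is 23 October 1288 (JDN 2191789).
Since JDN mod 7 = 5 (0 = Monday), the day is Saturday.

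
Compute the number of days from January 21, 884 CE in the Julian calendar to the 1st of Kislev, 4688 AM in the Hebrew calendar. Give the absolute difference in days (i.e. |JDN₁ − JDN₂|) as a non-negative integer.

15988

JDN of the first date = 2043959.
JDN of the second date = 2059947.
|2059947 − 2043959| = 15988.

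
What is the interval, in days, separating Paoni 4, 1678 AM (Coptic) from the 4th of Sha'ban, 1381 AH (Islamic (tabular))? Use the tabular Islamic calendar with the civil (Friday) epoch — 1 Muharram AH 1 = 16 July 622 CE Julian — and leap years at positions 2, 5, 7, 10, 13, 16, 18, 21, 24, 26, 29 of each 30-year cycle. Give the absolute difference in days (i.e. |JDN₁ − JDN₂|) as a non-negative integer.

JDN of the first date = 2437827.
JDN of the second date = 2437676.
|2437676 − 2437827| = 151.

151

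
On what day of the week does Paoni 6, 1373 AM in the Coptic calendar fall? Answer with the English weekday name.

This is JDN 2326428 (10 June 1657 Gregorian).
2326428 ≡ 6 (mod 7); counting from Monday = 0 gives Sunday.

Sunday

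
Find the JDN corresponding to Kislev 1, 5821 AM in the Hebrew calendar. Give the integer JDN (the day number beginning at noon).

In the Gregorian calendar the same day is 24 November 2060.
JDN 2299161 is 15 October 1582 CE (Gregorian); the target day is +174627 days from there, so JDN = 2473788.

2473788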